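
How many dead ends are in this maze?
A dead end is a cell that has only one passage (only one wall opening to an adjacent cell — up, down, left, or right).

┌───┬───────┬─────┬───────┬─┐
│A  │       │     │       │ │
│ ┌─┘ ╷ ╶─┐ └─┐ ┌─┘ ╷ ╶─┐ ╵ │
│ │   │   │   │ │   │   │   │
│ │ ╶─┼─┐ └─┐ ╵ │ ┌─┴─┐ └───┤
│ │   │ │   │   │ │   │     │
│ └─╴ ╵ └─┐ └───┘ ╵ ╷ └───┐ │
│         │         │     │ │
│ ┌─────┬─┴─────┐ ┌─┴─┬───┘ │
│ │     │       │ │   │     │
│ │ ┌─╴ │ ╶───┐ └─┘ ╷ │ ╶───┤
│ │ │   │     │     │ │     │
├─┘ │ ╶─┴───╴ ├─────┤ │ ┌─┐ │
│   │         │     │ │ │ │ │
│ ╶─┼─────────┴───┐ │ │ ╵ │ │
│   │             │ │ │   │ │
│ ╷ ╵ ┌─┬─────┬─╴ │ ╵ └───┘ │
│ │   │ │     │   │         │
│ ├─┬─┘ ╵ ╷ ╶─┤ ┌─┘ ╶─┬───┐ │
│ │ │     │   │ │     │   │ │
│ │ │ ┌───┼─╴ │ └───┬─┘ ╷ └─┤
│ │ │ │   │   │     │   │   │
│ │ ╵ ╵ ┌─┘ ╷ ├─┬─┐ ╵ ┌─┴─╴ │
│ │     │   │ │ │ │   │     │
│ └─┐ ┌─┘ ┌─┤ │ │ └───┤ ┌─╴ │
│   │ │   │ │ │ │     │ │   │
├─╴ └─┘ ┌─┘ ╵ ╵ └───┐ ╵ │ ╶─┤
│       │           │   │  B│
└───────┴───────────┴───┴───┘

Checking each cell for number of passages:

Dead ends found at positions:
  (0, 1)
  (0, 6)
  (0, 8)
  (0, 13)
  (2, 3)
  (3, 4)
  (3, 12)
  (4, 8)
  (5, 0)
  (6, 7)
  (6, 12)
  (8, 3)
  (8, 6)
  (9, 1)
  (9, 8)
  (9, 10)
  (9, 13)
  (10, 4)
  (11, 7)
  (11, 8)
  (12, 2)
  (12, 5)
  (13, 0)
  (13, 4)
  (13, 9)
  (13, 13)
Total dead ends: 26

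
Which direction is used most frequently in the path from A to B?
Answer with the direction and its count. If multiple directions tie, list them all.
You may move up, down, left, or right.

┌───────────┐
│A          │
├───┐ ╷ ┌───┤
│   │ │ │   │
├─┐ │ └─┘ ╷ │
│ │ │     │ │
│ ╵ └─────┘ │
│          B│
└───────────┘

Directions: right, right, down, down, right, right, up, right, down, down
Counts: {'right': 5, 'down': 4, 'up': 1}
Most common: right (5 times)

Solution:

┌───────────┐
│A → ↓      │
├───┐ ╷ ┌───┤
│   │↓│ │↱ ↓│
├─┐ │ └─┘ ╷ │
│ │ │↳ → ↑│↓│
│ ╵ └─────┘ │
│          B│
└───────────┘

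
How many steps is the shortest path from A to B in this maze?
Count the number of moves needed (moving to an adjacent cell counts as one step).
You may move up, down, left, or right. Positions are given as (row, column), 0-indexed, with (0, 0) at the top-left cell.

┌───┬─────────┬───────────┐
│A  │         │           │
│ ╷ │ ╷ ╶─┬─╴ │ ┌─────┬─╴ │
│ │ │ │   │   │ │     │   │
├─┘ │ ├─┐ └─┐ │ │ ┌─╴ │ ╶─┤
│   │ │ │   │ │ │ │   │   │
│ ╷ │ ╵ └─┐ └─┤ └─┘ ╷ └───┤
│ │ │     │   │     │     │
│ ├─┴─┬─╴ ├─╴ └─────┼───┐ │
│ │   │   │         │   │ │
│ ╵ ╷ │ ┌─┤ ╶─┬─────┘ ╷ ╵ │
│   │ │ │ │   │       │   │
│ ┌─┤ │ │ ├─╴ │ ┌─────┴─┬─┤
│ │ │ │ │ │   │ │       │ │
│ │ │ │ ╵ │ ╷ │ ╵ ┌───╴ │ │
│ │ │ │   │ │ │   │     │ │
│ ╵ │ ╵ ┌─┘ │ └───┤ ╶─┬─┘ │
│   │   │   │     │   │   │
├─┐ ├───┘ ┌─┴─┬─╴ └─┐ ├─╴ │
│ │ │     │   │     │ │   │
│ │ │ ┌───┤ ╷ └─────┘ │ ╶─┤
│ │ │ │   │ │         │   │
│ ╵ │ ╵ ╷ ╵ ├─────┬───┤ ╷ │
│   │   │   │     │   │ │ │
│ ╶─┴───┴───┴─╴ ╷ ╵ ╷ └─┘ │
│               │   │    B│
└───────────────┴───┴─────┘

Using BFS to find shortest path:
Start: (0, 0), End: (12, 12)
Path found:
(0,0) → (0,1) → (1,1) → (2,1) → (2,0) → (3,0) → (4,0) → (5,0) → (6,0) → (7,0) → (8,0) → (8,1) → (9,1) → (10,1) → (11,1) → (11,0) → (12,0) → (12,1) → (12,2) → (12,3) → (12,4) → (12,5) → (12,6) → (12,7) → (11,7) → (11,8) → (12,8) → (12,9) → (11,9) → (11,10) → (12,10) → (12,11) → (12,12)
Number of steps: 32

Solution:

┌───┬─────────┬───────────┐
│A ↓│         │           │
│ ╷ │ ╷ ╶─┬─╴ │ ┌─────┬─╴ │
│ │↓│ │   │   │ │     │   │
├─┘ │ ├─┐ └─┐ │ │ ┌─╴ │ ╶─┤
│↓ ↲│ │ │   │ │ │ │   │   │
│ ╷ │ ╵ └─┐ └─┤ └─┘ ╷ └───┤
│↓│ │     │   │     │     │
│ ├─┴─┬─╴ ├─╴ └─────┼───┐ │
│↓│   │   │         │   │ │
│ ╵ ╷ │ ┌─┤ ╶─┬─────┘ ╷ ╵ │
│↓  │ │ │ │   │       │   │
│ ┌─┤ │ │ ├─╴ │ ┌─────┴─┬─┤
│↓│ │ │ │ │   │ │       │ │
│ │ │ │ ╵ │ ╷ │ ╵ ┌───╴ │ │
│↓│ │ │   │ │ │   │     │ │
│ ╵ │ ╵ ┌─┘ │ └───┤ ╶─┬─┘ │
│↳ ↓│   │   │     │   │   │
├─┐ ├───┘ ┌─┴─┬─╴ └─┐ ├─╴ │
│ │↓│     │   │     │ │   │
│ │ │ ┌───┤ ╷ └─────┘ │ ╶─┤
│ │↓│ │   │ │         │   │
│ ╵ │ ╵ ╷ ╵ ├─────┬───┤ ╷ │
│↓ ↲│   │   │  ↱ ↓│↱ ↓│ │ │
│ ╶─┴───┴───┴─╴ ╷ ╵ ╷ └─┘ │
│↳ → → → → → → ↑│↳ ↑│↳ → B│
└───────────────┴───┴─────┘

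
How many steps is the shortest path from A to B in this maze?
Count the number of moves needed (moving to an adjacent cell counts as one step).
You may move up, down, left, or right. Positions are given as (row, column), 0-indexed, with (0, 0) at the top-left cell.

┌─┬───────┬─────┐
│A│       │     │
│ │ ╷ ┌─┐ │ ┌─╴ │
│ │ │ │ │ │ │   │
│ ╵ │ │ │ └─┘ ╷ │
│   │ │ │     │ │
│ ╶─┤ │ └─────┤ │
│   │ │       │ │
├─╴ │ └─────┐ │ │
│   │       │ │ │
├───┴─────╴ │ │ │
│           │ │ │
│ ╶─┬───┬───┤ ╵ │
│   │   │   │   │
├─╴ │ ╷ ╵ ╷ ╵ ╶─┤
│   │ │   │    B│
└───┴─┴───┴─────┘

Using BFS to find shortest path:
Start: (0, 0), End: (7, 7)
Path found:
(0,0) → (1,0) → (2,0) → (2,1) → (1,1) → (0,1) → (0,2) → (0,3) → (0,4) → (1,4) → (2,4) → (2,5) → (2,6) → (1,6) → (1,7) → (2,7) → (3,7) → (4,7) → (5,7) → (6,7) → (6,6) → (7,6) → (7,7)
Number of steps: 22

Solution:

┌─┬───────┬─────┐
│A│↱ → → ↓│     │
│ │ ╷ ┌─┐ │ ┌─╴ │
│↓│↑│ │ │↓│ │↱ ↓│
│ ╵ │ │ │ └─┘ ╷ │
│↳ ↑│ │ │↳ → ↑│↓│
│ ╶─┤ │ └─────┤ │
│   │ │       │↓│
├─╴ │ └─────┐ │ │
│   │       │ │↓│
├───┴─────╴ │ │ │
│           │ │↓│
│ ╶─┬───┬───┤ ╵ │
│   │   │   │↓ ↲│
├─╴ │ ╷ ╵ ╷ ╵ ╶─┤
│   │ │   │  ↳ B│
└───┴─┴───┴─────┘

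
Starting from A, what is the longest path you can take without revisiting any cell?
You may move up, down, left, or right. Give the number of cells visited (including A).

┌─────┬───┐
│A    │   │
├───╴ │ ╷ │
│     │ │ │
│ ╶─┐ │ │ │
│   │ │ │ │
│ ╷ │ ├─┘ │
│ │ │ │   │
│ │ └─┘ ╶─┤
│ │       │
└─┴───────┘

Finding longest simple path using DFS:
Start: (0, 0)
Longest path visits 20 cells
Path: A → right → right → down → left → left → down → right → down → down → right → right → up → right → up → up → up → left → down → down

Solution:

┌─────┬───┐
│A → ↓│↓ ↰│
├───╴ │ ╷ │
│↓ ← ↲│↓│↑│
│ ╶─┐ │ │ │
│↳ ↓│ │B│↑│
│ ╷ │ ├─┘ │
│ │↓│ │↱ ↑│
│ │ └─┘ ╶─┤
│ │↳ → ↑  │
└─┴───────┘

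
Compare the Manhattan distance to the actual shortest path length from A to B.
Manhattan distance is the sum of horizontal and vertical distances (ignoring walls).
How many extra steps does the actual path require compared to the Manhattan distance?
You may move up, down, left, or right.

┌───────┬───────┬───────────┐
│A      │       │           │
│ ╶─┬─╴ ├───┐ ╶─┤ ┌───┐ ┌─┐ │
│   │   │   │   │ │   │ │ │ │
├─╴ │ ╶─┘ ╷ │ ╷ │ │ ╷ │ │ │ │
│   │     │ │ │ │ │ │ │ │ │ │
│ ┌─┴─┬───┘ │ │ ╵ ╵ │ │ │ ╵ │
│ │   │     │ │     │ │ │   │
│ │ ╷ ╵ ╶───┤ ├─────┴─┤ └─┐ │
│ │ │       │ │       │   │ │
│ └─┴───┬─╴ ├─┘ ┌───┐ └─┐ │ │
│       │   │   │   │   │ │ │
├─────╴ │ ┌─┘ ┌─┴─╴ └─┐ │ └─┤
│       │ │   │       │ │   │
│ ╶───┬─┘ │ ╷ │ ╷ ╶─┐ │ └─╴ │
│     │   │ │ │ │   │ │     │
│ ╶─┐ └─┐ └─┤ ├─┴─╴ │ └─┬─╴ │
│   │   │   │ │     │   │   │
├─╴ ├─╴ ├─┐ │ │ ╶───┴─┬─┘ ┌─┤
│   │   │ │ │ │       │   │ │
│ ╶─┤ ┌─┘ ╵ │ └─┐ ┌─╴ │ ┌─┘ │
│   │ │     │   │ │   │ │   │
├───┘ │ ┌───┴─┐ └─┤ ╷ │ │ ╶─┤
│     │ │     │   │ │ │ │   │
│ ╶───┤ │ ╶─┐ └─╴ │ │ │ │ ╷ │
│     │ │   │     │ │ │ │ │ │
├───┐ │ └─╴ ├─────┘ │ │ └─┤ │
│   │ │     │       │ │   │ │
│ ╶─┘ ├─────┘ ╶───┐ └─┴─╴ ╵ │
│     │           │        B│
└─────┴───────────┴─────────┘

Manhattan distance: |14 - 0| + |13 - 0| = 27
Actual path length: 71
Extra steps: 71 - 27 = 44

Solution:

┌───────┬───────┬───────────┐
│A → → ↓│       │           │
│ ╶─┬─╴ ├───┐ ╶─┤ ┌───┐ ┌─┐ │
│   │↓ ↲│↱ ↓│   │ │   │ │ │ │
├─╴ │ ╶─┘ ╷ │ ╷ │ │ ╷ │ │ │ │
│   │↳ → ↑│↓│ │ │ │ │ │ │ │ │
│ ┌─┴─┬───┘ │ │ ╵ ╵ │ │ │ ╵ │
│ │   │↓ ← ↲│ │     │ │ │   │
│ │ ╷ ╵ ╶───┤ ├─────┴─┤ └─┐ │
│ │ │  ↳ → ↓│ │↱ → → ↓│   │ │
│ └─┴───┬─╴ ├─┘ ┌───┐ └─┐ │ │
│       │↓ ↲│↱ ↑│   │↳ ↓│ │ │
├─────╴ │ ┌─┘ ┌─┴─╴ └─┐ │ └─┤
│       │↓│  ↑│       │↓│   │
│ ╶───┬─┘ │ ╷ │ ╷ ╶─┐ │ └─╴ │
│     │  ↓│ │↑│ │   │ │↳ → ↓│
│ ╶─┐ └─┐ └─┤ ├─┴─╴ │ └─┬─╴ │
│   │   │↳ ↓│↑│     │   │↓ ↲│
├─╴ ├─╴ ├─┐ │ │ ╶───┴─┬─┘ ┌─┤
│   │   │ │↓│↑│       │↓ ↲│ │
│ ╶─┤ ┌─┘ ╵ │ └─┐ ┌─╴ │ ┌─┘ │
│   │ │↓ ← ↲│↑ ↰│ │   │↓│   │
├───┘ │ ┌───┴─┐ └─┤ ╷ │ │ ╶─┤
│     │↓│↱ → ↓│↑ ↰│ │ │↓│   │
│ ╶───┤ │ ╶─┐ └─╴ │ │ │ │ ╷ │
│     │↓│↑ ↰│↳ → ↑│ │ │↓│ │ │
├───┐ │ └─╴ ├─────┘ │ │ └─┤ │
│   │ │↳ → ↑│       │ │↳ ↓│ │
│ ╶─┘ ├─────┘ ╶───┐ └─┴─╴ ╵ │
│     │           │      ↳ B│
└─────┴───────────┴─────────┘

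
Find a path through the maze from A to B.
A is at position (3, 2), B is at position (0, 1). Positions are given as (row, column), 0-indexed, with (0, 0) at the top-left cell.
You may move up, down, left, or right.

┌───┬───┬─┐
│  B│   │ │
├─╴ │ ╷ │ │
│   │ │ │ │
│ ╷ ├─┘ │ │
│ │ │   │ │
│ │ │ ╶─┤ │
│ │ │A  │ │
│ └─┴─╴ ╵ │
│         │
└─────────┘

Finding the shortest path from (3, 2) to (0, 1):
Path length: 10 steps
Directions: right → down → left → left → left → up → up → up → right → up

Solution:

┌───┬───┬─┐
│  B│   │ │
├─╴ │ ╷ │ │
│↱ ↑│ │ │ │
│ ╷ ├─┘ │ │
│↑│ │   │ │
│ │ │ ╶─┤ │
│↑│ │A ↓│ │
│ └─┴─╴ ╵ │
│↑ ← ← ↲  │
└─────────┘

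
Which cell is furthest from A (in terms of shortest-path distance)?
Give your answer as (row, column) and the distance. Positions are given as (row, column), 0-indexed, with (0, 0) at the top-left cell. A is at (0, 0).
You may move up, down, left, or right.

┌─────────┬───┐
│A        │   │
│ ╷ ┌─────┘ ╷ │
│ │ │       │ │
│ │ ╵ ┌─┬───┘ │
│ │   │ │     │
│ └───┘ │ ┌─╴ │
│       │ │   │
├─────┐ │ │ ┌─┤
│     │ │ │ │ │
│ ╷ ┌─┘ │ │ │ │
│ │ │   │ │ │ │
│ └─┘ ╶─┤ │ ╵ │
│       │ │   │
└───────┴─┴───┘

Computing BFS distances from A to all cells:
Furthest cell: (4, 6)
Distance: 20 steps

Path from A to the furthest cell:

┌─────────┬───┐
│A ↓      │↱ ↓│
│ ╷ ┌─────┘ ╷ │
│ │↓│↱ → → ↑│↓│
│ │ ╵ ┌─┬───┘ │
│ │↳ ↑│ │    ↓│
│ └───┘ │ ┌─╴ │
│       │ │↓ ↲│
├─────┐ │ │ ┌─┤
│     │ │ │↓│B│
│ ╷ ┌─┘ │ │ │ │
│ │ │   │ │↓│↑│
│ └─┘ ╶─┤ │ ╵ │
│       │ │↳ ↑│
└───────┴─┴───┘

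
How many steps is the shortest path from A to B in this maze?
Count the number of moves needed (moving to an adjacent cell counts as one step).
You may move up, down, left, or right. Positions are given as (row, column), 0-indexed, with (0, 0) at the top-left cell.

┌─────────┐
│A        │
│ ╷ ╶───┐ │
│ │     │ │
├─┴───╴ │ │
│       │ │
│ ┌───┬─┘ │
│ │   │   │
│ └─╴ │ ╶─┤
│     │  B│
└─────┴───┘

Using BFS to find shortest path:
Start: (0, 0), End: (4, 4)
Path found:
(0,0) → (0,1) → (0,2) → (0,3) → (0,4) → (1,4) → (2,4) → (3,4) → (3,3) → (4,3) → (4,4)
Number of steps: 10

Solution:

┌─────────┐
│A → → → ↓│
│ ╷ ╶───┐ │
│ │     │↓│
├─┴───╴ │ │
│       │↓│
│ ┌───┬─┘ │
│ │   │↓ ↲│
│ └─╴ │ ╶─┤
│     │↳ B│
└─────┴───┘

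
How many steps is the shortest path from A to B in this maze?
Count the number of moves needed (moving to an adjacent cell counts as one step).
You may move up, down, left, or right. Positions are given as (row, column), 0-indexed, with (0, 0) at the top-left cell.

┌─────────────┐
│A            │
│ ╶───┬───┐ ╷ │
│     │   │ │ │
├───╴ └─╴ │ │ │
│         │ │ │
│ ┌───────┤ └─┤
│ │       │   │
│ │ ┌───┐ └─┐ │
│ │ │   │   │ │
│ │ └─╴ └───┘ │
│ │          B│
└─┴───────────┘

Using BFS to find shortest path:
Start: (0, 0), End: (5, 6)
Path found:
(0,0) → (0,1) → (0,2) → (0,3) → (0,4) → (0,5) → (1,5) → (2,5) → (3,5) → (3,6) → (4,6) → (5,6)
Number of steps: 11

Solution:

┌─────────────┐
│A → → → → ↓  │
│ ╶───┬───┐ ╷ │
│     │   │↓│ │
├───╴ └─╴ │ │ │
│         │↓│ │
│ ┌───────┤ └─┤
│ │       │↳ ↓│
│ │ ┌───┐ └─┐ │
│ │ │   │   │↓│
│ │ └─╴ └───┘ │
│ │          B│
└─┴───────────┘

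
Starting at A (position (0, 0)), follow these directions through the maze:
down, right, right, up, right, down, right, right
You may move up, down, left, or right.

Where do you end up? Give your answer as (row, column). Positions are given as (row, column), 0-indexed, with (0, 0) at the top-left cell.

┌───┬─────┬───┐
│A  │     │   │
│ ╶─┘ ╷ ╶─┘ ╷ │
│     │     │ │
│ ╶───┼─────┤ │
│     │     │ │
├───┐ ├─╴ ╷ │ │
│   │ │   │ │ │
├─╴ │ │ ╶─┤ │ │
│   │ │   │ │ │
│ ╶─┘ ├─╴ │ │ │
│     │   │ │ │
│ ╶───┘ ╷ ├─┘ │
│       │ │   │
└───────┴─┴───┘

Following directions step by step:
Start: (0, 0)
  down: (0, 0) → (1, 0)
  right: (1, 0) → (1, 1)
  right: (1, 1) → (1, 2)
  up: (1, 2) → (0, 2)
  right: (0, 2) → (0, 3)
  down: (0, 3) → (1, 3)
  right: (1, 3) → (1, 4)
  right: (1, 4) → (1, 5)
Final position: (1, 5)

Path taken:

┌───┬─────┬───┐
│A  │↱ ↓  │   │
│ ╶─┘ ╷ ╶─┘ ╷ │
│↳ → ↑│↳ → B│ │
│ ╶───┼─────┤ │
│     │     │ │
├───┐ ├─╴ ╷ │ │
│   │ │   │ │ │
├─╴ │ │ ╶─┤ │ │
│   │ │   │ │ │
│ ╶─┘ ├─╴ │ │ │
│     │   │ │ │
│ ╶───┘ ╷ ├─┘ │
│       │ │   │
└───────┴─┴───┘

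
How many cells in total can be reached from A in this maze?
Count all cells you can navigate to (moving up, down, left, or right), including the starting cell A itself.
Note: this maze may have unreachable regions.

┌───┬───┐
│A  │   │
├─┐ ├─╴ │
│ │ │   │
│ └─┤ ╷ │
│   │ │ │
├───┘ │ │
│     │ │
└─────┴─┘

Using BFS/flood-fill to find all reachable cells from A:
Maze size: 4 × 4 = 16 total cells
13 cell(s) are walled off and cannot be reached from A.
Reachable cells: 3

Reachable region (· marks reachable cells):

┌───┬───┐
│A ·│   │
├─┐ ├─╴ │
│ │·│   │
│ └─┤ ╷ │
│   │ │ │
├───┘ │ │
│     │ │
└─────┴─┘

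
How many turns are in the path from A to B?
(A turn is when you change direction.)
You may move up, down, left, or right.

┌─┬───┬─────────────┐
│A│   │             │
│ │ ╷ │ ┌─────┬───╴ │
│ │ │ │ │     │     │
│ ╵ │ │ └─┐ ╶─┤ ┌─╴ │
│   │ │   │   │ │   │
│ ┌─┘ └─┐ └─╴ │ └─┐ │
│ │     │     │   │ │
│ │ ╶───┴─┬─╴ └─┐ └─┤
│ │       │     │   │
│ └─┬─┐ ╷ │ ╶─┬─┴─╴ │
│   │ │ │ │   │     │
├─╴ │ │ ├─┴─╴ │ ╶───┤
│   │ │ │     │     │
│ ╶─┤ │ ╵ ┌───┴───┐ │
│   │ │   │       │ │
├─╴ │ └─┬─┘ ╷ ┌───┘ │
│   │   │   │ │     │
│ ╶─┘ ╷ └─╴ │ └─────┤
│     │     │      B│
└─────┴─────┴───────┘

Directions: down, down, down, down, down, right, down, left, down, right, down, left, down, right, right, up, right, down, right, right, up, up, right, down, down, right, right, right
Number of turns: 17

Solution:

┌─┬───┬─────────────┐
│A│   │             │
│ │ ╷ │ ┌─────┬───╴ │
│↓│ │ │ │     │     │
│ ╵ │ │ └─┐ ╶─┤ ┌─╴ │
│↓  │ │   │   │ │   │
│ ┌─┘ └─┐ └─╴ │ └─┐ │
│↓│     │     │   │ │
│ │ ╶───┴─┬─╴ └─┐ └─┤
│↓│       │     │   │
│ └─┬─┐ ╷ │ ╶─┬─┴─╴ │
│↳ ↓│ │ │ │   │     │
├─╴ │ │ ├─┴─╴ │ ╶───┤
│↓ ↲│ │ │     │     │
│ ╶─┤ │ ╵ ┌───┴───┐ │
│↳ ↓│ │   │↱ ↓    │ │
├─╴ │ └─┬─┘ ╷ ┌───┘ │
│↓ ↲│↱ ↓│  ↑│↓│     │
│ ╶─┘ ╷ └─╴ │ └─────┤
│↳ → ↑│↳ → ↑│↳ → → B│
└─────┴─────┴───────┘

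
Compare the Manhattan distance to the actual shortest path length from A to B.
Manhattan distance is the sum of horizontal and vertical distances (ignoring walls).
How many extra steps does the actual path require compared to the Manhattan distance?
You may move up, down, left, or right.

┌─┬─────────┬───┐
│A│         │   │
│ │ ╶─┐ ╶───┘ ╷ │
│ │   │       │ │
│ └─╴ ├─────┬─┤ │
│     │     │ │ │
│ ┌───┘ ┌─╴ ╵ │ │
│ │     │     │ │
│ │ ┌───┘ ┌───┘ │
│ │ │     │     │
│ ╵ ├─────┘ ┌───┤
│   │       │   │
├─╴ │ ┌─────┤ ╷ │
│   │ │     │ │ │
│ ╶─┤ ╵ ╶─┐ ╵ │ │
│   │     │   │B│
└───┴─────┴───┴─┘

Manhattan distance: |7 - 0| + |7 - 0| = 14
Actual path length: 38
Extra steps: 38 - 14 = 24

Solution:

┌─┬─────────┬───┐
│A│↱ → ↓    │↱ ↓│
│ │ ╶─┐ ╶───┘ ╷ │
│↓│↑ ↰│↳ → → ↑│↓│
│ └─╴ ├─────┬─┤ │
│↳ → ↑│     │ │↓│
│ ┌───┘ ┌─╴ ╵ │ │
│ │     │     │↓│
│ │ ┌───┘ ┌───┘ │
│ │ │     │↓ ← ↲│
│ ╵ ├─────┘ ┌───┤
│   │↓ ← ← ↲│↱ ↓│
├─╴ │ ┌─────┤ ╷ │
│   │↓│↱ → ↓│↑│↓│
│ ╶─┤ ╵ ╶─┐ ╵ │ │
│   │↳ ↑  │↳ ↑│B│
└───┴─────┴───┴─┘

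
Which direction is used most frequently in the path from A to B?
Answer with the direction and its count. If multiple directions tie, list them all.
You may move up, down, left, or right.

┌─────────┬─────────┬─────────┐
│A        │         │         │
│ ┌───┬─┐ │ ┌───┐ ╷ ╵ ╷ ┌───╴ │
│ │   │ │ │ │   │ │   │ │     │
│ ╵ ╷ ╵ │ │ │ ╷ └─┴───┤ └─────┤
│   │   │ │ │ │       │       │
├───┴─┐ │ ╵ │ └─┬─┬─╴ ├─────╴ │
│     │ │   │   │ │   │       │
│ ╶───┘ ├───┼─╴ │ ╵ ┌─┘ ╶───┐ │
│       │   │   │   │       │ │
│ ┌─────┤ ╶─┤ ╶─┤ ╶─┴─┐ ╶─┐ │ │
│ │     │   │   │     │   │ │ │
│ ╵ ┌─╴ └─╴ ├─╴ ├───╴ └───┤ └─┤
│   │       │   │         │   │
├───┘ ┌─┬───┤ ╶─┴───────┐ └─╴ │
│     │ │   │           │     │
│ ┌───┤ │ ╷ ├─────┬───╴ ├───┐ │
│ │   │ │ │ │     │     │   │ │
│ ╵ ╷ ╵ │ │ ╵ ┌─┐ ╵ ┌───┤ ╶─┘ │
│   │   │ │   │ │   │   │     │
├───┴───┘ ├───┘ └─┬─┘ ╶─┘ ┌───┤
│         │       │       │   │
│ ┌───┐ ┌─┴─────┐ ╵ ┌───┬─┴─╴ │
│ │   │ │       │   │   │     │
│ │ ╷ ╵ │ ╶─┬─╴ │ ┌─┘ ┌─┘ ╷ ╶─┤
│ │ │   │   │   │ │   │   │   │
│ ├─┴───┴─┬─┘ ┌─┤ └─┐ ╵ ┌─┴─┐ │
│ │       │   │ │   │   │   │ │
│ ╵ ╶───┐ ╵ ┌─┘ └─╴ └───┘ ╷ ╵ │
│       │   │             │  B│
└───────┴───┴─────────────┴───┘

Directions: right, right, right, right, down, down, down, right, up, up, up, right, right, right, right, down, right, up, right, down, down, right, right, right, down, left, left, left, down, right, right, down, down, right, down, down, down, left, left, down, left, left, left, down, left, down, down, right, down, right, right, right, up, right, down, right
Counts: {'right': 23, 'down': 19, 'up': 5, 'left': 9}
Most common: right (23 times)

Solution:

┌─────────┬─────────┬─────────┐
│A → → → ↓│↱ → → → ↓│↱ ↓      │
│ ┌───┬─┐ │ ┌───┐ ╷ ╵ ╷ ┌───╴ │
│ │   │ │↓│↑│   │ │↳ ↑│↓│     │
│ ╵ ╷ ╵ │ │ │ ╷ └─┴───┤ └─────┤
│   │   │↓│↑│ │       │↳ → → ↓│
├───┴─┐ │ ╵ │ └─┬─┬─╴ ├─────╴ │
│     │ │↳ ↑│   │ │   │↓ ← ← ↲│
│ ╶───┘ ├───┼─╴ │ ╵ ┌─┘ ╶───┐ │
│       │   │   │   │  ↳ → ↓│ │
│ ┌─────┤ ╶─┤ ╶─┤ ╶─┴─┐ ╶─┐ │ │
│ │     │   │   │     │   │↓│ │
│ ╵ ┌─╴ └─╴ ├─╴ ├───╴ └───┤ └─┤
│   │       │   │         │↳ ↓│
├───┘ ┌─┬───┤ ╶─┴───────┐ └─╴ │
│     │ │   │           │    ↓│
│ ┌───┤ │ ╷ ├─────┬───╴ ├───┐ │
│ │   │ │ │ │     │     │   │↓│
│ ╵ ╷ ╵ │ │ ╵ ┌─┐ ╵ ┌───┤ ╶─┘ │
│   │   │ │   │ │   │   │↓ ← ↲│
├───┴───┘ ├───┘ └─┬─┘ ╶─┘ ┌───┤
│         │       │↓ ← ← ↲│   │
│ ┌───┐ ┌─┴─────┐ ╵ ┌───┬─┴─╴ │
│ │   │ │       │↓ ↲│   │     │
│ │ ╷ ╵ │ ╶─┬─╴ │ ┌─┘ ┌─┘ ╷ ╶─┤
│ │ │   │   │   │↓│   │   │   │
│ ├─┴───┴─┬─┘ ┌─┤ └─┐ ╵ ┌─┴─┐ │
│ │       │   │ │↳ ↓│   │↱ ↓│ │
│ ╵ ╶───┐ ╵ ┌─┘ └─╴ └───┘ ╷ ╵ │
│       │   │      ↳ → → ↑│↳ B│
└───────┴───┴─────────────┴───┘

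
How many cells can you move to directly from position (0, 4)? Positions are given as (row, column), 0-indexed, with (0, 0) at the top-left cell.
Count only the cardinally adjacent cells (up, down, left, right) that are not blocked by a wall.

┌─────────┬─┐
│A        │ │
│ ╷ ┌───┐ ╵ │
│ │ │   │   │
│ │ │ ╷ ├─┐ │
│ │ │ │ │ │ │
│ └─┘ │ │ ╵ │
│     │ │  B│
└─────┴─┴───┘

Checking passable neighbors of (0, 4):
Neighbors: (1, 4), (0, 3)
Count: 2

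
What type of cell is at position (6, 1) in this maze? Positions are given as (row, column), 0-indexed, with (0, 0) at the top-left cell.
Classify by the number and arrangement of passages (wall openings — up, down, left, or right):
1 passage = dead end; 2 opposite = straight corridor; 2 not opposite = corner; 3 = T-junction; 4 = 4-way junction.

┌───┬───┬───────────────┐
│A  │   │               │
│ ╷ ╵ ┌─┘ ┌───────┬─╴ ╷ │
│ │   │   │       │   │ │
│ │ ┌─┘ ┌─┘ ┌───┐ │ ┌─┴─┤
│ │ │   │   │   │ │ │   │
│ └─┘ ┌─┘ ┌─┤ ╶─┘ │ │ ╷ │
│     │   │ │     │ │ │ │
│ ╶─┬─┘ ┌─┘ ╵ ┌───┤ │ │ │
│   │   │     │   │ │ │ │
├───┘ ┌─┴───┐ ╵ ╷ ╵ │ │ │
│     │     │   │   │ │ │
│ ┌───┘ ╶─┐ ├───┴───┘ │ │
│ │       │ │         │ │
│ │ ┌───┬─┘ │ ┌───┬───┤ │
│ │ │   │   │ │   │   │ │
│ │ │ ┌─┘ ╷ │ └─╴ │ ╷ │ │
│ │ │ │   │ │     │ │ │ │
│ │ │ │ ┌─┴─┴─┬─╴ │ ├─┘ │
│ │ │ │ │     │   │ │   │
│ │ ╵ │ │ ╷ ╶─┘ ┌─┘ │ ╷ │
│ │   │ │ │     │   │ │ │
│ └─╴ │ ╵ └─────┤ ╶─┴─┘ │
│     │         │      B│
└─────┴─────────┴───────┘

Checking cell at (6, 1):
Number of passages: 2
Cell type: corner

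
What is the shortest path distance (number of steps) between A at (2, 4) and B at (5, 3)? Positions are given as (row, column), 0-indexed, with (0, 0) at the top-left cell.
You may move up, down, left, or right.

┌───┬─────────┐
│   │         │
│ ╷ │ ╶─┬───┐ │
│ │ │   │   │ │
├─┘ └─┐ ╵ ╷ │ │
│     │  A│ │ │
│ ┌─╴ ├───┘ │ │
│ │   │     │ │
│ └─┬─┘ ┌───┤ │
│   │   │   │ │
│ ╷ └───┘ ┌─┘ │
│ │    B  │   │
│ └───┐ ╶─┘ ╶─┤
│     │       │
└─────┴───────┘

Finding path from (2, 4) to (5, 3):
Path: (2,4) → (2,3) → (1,3) → (1,2) → (0,2) → (0,3) → (0,4) → (0,5) → (0,6) → (1,6) → (2,6) → (3,6) → (4,6) → (5,6) → (5,5) → (6,5) → (6,4) → (6,3) → (5,3)
Distance: 18 steps

Solution:

┌───┬─────────┐
│   │↱ → → → ↓│
│ ╷ │ ╶─┬───┐ │
│ │ │↑ ↰│   │↓│
├─┘ └─┐ ╵ ╷ │ │
│     │↑ A│ │↓│
│ ┌─╴ ├───┘ │ │
│ │   │     │↓│
│ └─┬─┘ ┌───┤ │
│   │   │   │↓│
│ ╷ └───┘ ┌─┘ │
│ │    B  │↓ ↲│
│ └───┐ ╶─┘ ╶─┤
│     │↑ ← ↲  │
└─────┴───────┘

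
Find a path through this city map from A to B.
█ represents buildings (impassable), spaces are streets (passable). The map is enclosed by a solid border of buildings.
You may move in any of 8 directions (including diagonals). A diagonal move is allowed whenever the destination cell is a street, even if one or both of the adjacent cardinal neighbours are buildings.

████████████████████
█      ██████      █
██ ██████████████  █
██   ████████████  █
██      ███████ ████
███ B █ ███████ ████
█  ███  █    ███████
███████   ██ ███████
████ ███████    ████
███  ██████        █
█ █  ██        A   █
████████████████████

Finding the shortest path from A to B:
Movement: 8-directional
Path length: 11 steps
Directions: up-left → up-left → up-left → up-left → left → left → down-left → left → up-left → up-left → left

Solution:

████████████████████
█      ██████      █
██ ██████████████  █
██   ████████████  █
██      ███████ ████
███ B←█ ███████ ████
█  ███↖ █↙←← ███████
███████↖← ██↖███████
████ ███████ ↖  ████
███  ██████   ↖    █
█ █  ██        A   █
████████████████████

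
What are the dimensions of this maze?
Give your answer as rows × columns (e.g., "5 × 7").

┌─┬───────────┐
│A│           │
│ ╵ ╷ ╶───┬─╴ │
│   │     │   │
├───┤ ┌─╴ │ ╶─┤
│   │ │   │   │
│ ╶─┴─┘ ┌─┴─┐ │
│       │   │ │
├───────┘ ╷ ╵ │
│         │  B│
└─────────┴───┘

Counting the maze dimensions:
Rows (vertical): 5
Columns (horizontal): 7
Dimensions: 5 × 7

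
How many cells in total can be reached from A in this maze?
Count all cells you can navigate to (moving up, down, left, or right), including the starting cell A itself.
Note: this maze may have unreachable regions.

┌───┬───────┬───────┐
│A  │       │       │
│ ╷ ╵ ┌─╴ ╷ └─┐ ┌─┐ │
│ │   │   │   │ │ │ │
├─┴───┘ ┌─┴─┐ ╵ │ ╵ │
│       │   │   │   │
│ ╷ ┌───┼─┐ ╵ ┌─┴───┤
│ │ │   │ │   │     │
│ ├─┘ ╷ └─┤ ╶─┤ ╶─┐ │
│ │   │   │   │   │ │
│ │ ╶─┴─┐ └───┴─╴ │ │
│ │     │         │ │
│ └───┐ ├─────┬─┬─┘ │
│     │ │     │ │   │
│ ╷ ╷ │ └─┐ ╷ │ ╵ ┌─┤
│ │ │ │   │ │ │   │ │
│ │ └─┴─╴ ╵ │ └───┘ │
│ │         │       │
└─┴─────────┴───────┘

Using BFS/flood-fill to find all reachable cells from A:
Maze size: 9 × 10 = 90 total cells
1 cell(s) are walled off and cannot be reached from A.
Reachable cells: 89

Reachable region (· marks reachable cells):

┌───┬───────┬───────┐
│A ·│· · · ·│· · · ·│
│ ╷ ╵ ┌─╴ ╷ └─┐ ┌─┐ │
│·│· ·│· ·│· ·│·│·│·│
├─┴───┘ ┌─┴─┐ ╵ │ ╵ │
│· · · ·│· ·│· ·│· ·│
│ ╷ ┌───┼─┐ ╵ ┌─┴───┤
│·│·│· ·│ │· ·│· · ·│
│ ├─┘ ╷ └─┤ ╶─┤ ╶─┐ │
│·│· ·│· ·│· ·│· ·│·│
│ │ ╶─┴─┐ └───┴─╴ │ │
│·│· · ·│· · · · ·│·│
│ └───┐ ├─────┬─┬─┘ │
│· · ·│·│· · ·│·│· ·│
│ ╷ ╷ │ └─┐ ╷ │ ╵ ┌─┤
│·│·│·│· ·│·│·│· ·│·│
│ │ └─┴─╴ ╵ │ └───┘ │
│·│· · · · ·│· · · ·│
└─┴─────────┴───────┘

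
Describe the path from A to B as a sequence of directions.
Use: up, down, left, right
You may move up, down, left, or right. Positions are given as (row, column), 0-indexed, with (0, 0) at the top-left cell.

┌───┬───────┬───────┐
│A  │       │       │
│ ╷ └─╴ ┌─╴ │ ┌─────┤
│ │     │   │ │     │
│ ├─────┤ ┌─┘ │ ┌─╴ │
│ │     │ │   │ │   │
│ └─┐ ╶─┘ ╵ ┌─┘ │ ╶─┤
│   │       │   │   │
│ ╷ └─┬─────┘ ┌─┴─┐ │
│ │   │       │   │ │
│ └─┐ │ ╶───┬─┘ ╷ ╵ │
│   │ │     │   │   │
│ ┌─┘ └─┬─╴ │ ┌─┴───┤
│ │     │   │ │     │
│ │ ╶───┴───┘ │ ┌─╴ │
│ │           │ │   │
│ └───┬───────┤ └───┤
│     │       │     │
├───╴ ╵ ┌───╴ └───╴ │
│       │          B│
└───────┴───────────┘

Finding the path and converting it to directions:
Path through cells: (0,0) → (1,0) → (2,0) → (3,0) → (4,0) → (5,0) → (6,0) → (7,0) → (8,0) → (8,1) → (8,2) → (9,2) → (9,3) → (8,3) → (8,4) → (8,5) → (8,6) → (9,6) → (9,7) → (9,8) → (9,9)
Directions: down, down, down, down, down, down, down, down, right, right, down, right, up, right, right, right, down, right, right, right

Solution:

┌───┬───────┬───────┐
│A  │       │       │
│ ╷ └─╴ ┌─╴ │ ┌─────┤
│↓│     │   │ │     │
│ ├─────┤ ┌─┘ │ ┌─╴ │
│↓│     │ │   │ │   │
│ └─┐ ╶─┘ ╵ ┌─┘ │ ╶─┤
│↓  │       │   │   │
│ ╷ └─┬─────┘ ┌─┴─┐ │
│↓│   │       │   │ │
│ └─┐ │ ╶───┬─┘ ╷ ╵ │
│↓  │ │     │   │   │
│ ┌─┘ └─┬─╴ │ ┌─┴───┤
│↓│     │   │ │     │
│ │ ╶───┴───┘ │ ┌─╴ │
│↓│           │ │   │
│ └───┬───────┤ └───┤
│↳ → ↓│↱ → → ↓│     │
├───╴ ╵ ┌───╴ └───╴ │
│    ↳ ↑│    ↳ → → B│
└───────┴───────────┘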